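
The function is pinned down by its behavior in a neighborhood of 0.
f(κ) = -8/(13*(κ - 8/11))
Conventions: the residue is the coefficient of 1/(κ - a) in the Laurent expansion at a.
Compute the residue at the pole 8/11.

At the order-1 pole 8/11 set g(κ) = (κ - (8/11))*f(κ) = -8/13.
Simple pole: residue = g(a) at a = 8/11, which is -8/13.

The residue is -8/13.


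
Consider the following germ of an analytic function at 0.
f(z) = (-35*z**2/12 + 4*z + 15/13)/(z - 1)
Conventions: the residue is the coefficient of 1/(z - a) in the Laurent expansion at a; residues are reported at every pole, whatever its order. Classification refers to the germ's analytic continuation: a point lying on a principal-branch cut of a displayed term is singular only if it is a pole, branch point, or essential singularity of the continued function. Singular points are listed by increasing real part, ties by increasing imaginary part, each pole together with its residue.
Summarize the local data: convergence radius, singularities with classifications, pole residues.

Denominator factor (z - 1): pole of order 1 at 1, modulus 1.
The radius of convergence is the smallest modulus among the singular points: 1.
At the order-1 pole 1 set g(z) = (z - (1))*f(z) = -35*z**2/12 + 4*z + 15/13.
Simple pole: residue = g(a) at a = 1, which is 349/156.

Radius of convergence at 0: 1.
At 1: a pole of order 1; residue 349/156.


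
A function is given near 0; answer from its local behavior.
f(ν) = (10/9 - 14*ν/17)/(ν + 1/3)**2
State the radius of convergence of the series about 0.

The radius of convergence is 1/3.

Denominator factor (ν + 1/3)^2: pole of order 2 at -1/3, modulus 1/3.
The radius of convergence is the smallest modulus among the singular points: 1/3.


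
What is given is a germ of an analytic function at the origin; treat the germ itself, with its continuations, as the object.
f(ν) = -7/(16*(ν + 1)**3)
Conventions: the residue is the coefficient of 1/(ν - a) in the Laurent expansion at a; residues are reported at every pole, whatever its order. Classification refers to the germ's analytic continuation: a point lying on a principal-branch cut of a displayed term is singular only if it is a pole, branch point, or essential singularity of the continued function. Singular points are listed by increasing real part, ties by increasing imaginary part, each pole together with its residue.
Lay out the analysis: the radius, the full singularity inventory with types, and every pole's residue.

Radius of convergence at 0: 1.
At -1: a pole of order 3; residue 0.

Denominator factor (ν + 1)^3: pole of order 3 at -1, modulus 1.
The radius of convergence is the smallest modulus among the singular points: 1.
At the order-3 pole -1 set g(ν) = (ν - (-1))^3*f(ν) = -7/16.
Order-3 pole: residue = g''(a)/2; g''(-1) = 0, so the residue is 0.


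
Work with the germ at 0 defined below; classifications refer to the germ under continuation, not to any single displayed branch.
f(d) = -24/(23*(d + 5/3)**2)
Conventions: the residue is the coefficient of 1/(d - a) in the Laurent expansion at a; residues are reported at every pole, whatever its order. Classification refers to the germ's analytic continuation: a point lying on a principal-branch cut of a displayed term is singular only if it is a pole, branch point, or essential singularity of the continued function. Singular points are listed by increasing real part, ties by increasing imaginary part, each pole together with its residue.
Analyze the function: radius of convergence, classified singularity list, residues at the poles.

Denominator factor (d + 5/3)^2: pole of order 2 at -5/3, modulus 5/3.
The radius of convergence is the smallest modulus among the singular points: 5/3.
At the order-2 pole -5/3 set g(d) = (d - (-5/3))^2*f(d) = -24/23.
Order-2 pole: residue = g'(a); g'(-5/3) = 0, so the residue is 0.

Radius of convergence at 0: 5/3.
At -5/3: a pole of order 2; residue 0.


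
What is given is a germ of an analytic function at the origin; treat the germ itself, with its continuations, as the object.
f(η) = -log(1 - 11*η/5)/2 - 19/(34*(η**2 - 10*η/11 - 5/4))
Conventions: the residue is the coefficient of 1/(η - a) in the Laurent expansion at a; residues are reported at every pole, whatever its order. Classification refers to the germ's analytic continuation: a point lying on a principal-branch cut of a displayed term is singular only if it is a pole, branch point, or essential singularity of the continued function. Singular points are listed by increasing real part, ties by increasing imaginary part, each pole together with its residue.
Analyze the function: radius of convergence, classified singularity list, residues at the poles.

Denominator factor (η**2 - 10*η/11 - 5/4): discriminant 705/121, real irrational roots 5/11 + (1/22)*sqrt(705) and 5/11 - (1/22)*sqrt(705); poles of order 1, moduli 5/11 + (1/22)*sqrt(705) and -5/11 + (1/22)*sqrt(705).
Branch term (-1/2)*log(1 - η/(5/11)): its argument vanishes at η = 5/11, a logarithmic branch point, modulus 5/11.
The radius of convergence is the smallest modulus among the singular points: 5/11.
The branch term is analytic at 5/11 - (1/22)*sqrt(705) and contributes nothing to the residue; only the rational part matters.
The factor η**2 - 10*η/11 - 5/4 splits as (η - a)(η - a') with a = 5/11 - (1/22)*sqrt(705), a' = 5/11 + (1/22)*sqrt(705). At the order-1 pole a set g(η) = (η - a)*(rational part) = [-19/34] / (η - a').
Simple pole: residue = g(a) at a = 5/11 - (1/22)*sqrt(705), which is (209/23970)*sqrt(705).
The branch term is analytic at 5/11 + (1/22)*sqrt(705) and contributes nothing to the residue; only the rational part matters.
The factor η**2 - 10*η/11 - 5/4 splits as (η - a)(η - a') with a = 5/11 + (1/22)*sqrt(705), a' = 5/11 - (1/22)*sqrt(705). At the order-1 pole a set g(η) = (η - a)*(rational part) = [-19/34] / (η - a').
Simple pole: residue = g(a) at a = 5/11 + (1/22)*sqrt(705), which is -(209/23970)*sqrt(705).
List the singular points by increasing real part (a conjugate pair: the negative imaginary part first).

Radius of convergence at 0: 5/11.
At 5/11 - (1/22)*sqrt(705): a pole of order 1; residue (209/23970)*sqrt(705).
At 5/11: a logarithmic branch point.
At 5/11 + (1/22)*sqrt(705): a pole of order 1; residue -(209/23970)*sqrt(705).


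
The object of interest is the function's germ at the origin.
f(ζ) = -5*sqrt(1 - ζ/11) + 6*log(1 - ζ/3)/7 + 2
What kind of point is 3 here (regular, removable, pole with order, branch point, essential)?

The point is a logarithmic branch point.

The term (6/7)*log(1 - ζ/(3)) has argument 1 - 3/(3) = 0 at 3: a logarithmic (infinitely-sheeted) branch point; the remaining terms are analytic or single-valued there.


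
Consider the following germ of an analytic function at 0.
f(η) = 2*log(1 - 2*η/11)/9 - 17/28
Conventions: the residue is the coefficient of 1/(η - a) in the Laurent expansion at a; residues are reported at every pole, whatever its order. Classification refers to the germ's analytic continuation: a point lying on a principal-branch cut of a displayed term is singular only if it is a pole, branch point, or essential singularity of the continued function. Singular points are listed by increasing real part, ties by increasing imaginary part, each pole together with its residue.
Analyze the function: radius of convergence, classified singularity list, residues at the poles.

Radius of convergence at 0: 11/2.
At 11/2: a logarithmic branch point.

Branch term (2/9)*log(1 - η/(11/2)): its argument vanishes at η = 11/2, a logarithmic branch point, modulus 11/2.
The radius of convergence is the smallest modulus among the singular points: 11/2.


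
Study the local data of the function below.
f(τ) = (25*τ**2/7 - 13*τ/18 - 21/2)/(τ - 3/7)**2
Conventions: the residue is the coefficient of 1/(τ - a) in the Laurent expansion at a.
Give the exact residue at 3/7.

The residue is 2063/882.

At the order-2 pole 3/7 set g(τ) = (τ - (3/7))^2*f(τ) = 25*τ**2/7 - 13*τ/18 - 21/2.
Order-2 pole: residue = g'(a); g'(3/7) = 2063/882, so the residue is 2063/882.


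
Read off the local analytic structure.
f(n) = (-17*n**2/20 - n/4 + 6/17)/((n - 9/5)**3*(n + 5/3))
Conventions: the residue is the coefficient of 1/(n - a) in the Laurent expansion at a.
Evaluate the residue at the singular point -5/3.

The residue is 182625/4780672.

At the order-1 pole -5/3 set g(n) = (n - (-5/3))*f(n) = (-17*n**2/20 - n/4 + 6/17)/(n - 9/5)**3.
Simple pole: residue = g(a) at a = -5/3, which is 182625/4780672.


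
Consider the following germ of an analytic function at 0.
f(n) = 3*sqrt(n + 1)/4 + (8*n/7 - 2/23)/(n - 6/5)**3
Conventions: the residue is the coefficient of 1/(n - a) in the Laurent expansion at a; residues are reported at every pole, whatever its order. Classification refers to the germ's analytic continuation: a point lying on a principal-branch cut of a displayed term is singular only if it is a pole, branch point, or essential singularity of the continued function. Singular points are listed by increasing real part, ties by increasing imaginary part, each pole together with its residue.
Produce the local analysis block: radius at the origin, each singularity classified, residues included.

Denominator factor (n - 6/5)^3: pole of order 3 at 6/5, modulus 6/5.
Branch term (3/4)*sqrt(1 - n/(-1)): its argument vanishes at n = -1, a square-root branch point, modulus 1.
The radius of convergence is the smallest modulus among the singular points: 1.
The branch term is analytic at 6/5 and contributes nothing to the residue; only the rational part matters.
At the order-3 pole 6/5 set g(n) = (n - (6/5))^3*(rational part) = 8*n/7 - 2/23.
Order-3 pole: residue = g''(a)/2; g''(6/5) = 0, so the residue is 0.
List the singular points by increasing real part (a conjugate pair: the negative imaginary part first).

Radius of convergence at 0: 1.
At -1: an algebraic (square-root) branch point.
At 6/5: a pole of order 3; residue 0.


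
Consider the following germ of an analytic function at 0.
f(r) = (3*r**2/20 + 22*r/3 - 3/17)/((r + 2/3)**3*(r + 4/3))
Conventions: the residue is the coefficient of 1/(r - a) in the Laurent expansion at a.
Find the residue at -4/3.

At the order-1 pole -4/3 set g(r) = (r - (-4/3))*f(r) = (3*r**2/20 + 22*r/3 - 3/17)/(r + 2/3)**3.
Simple pole: residue = g(a) at a = -4/3, which is 22233/680.

The residue is 22233/680.


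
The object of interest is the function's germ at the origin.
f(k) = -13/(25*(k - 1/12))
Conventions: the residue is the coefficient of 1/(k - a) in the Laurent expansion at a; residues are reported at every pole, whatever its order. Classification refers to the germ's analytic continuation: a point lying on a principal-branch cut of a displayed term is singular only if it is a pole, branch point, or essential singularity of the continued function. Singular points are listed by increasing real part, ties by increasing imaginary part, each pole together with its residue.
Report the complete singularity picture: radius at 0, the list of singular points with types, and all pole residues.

Radius of convergence at 0: 1/12.
At 1/12: a pole of order 1; residue -13/25.

Denominator factor (k - 1/12): pole of order 1 at 1/12, modulus 1/12.
The radius of convergence is the smallest modulus among the singular points: 1/12.
At the order-1 pole 1/12 set g(k) = (k - (1/12))*f(k) = -13/25.
Simple pole: residue = g(a) at a = 1/12, which is -13/25.


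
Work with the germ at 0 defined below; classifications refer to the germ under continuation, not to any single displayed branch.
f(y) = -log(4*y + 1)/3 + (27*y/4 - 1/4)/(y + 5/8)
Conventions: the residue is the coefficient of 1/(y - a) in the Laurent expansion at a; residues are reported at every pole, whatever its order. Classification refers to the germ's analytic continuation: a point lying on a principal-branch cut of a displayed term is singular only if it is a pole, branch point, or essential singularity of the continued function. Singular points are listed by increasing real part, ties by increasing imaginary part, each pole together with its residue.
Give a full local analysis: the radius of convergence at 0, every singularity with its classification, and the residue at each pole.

Denominator factor (y + 5/8): pole of order 1 at -5/8, modulus 5/8.
Branch term (-1/3)*log(1 - y/(-1/4)): its argument vanishes at y = -1/4, a logarithmic branch point, modulus 1/4.
The radius of convergence is the smallest modulus among the singular points: 1/4.
The branch term is analytic at -5/8 and contributes nothing to the residue; only the rational part matters.
At the order-1 pole -5/8 set g(y) = (y - (-5/8))*(rational part) = 27*y/4 - 1/4.
Simple pole: residue = g(a) at a = -5/8, which is -143/32.
List the singular points by increasing real part (a conjugate pair: the negative imaginary part first).

Radius of convergence at 0: 1/4.
At -5/8: a pole of order 1; residue -143/32.
At -1/4: a logarithmic branch point.


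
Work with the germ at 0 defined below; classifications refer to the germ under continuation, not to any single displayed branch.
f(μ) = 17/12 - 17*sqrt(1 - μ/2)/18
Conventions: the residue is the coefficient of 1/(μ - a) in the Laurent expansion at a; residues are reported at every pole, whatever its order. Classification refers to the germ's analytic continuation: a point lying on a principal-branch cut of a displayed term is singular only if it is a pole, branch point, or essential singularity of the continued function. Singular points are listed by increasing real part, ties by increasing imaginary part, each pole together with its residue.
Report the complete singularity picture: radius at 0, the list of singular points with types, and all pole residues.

Branch term (-17/18)*sqrt(1 - μ/(2)): its argument vanishes at μ = 2, a square-root branch point, modulus 2.
The radius of convergence is the smallest modulus among the singular points: 2.

Radius of convergence at 0: 2.
At 2: an algebraic (square-root) branch point.


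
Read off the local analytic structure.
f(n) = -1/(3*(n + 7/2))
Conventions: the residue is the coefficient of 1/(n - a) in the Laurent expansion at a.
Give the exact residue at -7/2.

The residue is -1/3.

At the order-1 pole -7/2 set g(n) = (n - (-7/2))*f(n) = -1/3.
Simple pole: residue = g(a) at a = -7/2, which is -1/3.


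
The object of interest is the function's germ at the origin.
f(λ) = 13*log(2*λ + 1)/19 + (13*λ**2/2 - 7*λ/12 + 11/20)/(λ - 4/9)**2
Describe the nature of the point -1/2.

The term (13/19)*log(1 - λ/(-1/2)) has argument 1 - -1/2/(-1/2) = 0 at -1/2: a logarithmic (infinitely-sheeted) branch point; the remaining terms are analytic or single-valued there.

The point is a logarithmic branch point.


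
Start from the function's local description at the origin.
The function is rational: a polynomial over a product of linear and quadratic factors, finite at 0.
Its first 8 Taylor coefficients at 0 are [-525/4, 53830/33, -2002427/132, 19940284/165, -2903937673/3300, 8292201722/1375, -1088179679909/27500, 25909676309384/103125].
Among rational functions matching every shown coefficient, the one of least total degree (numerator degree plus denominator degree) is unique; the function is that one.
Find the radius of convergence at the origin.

No rational of total degree below 6 reproduces all 8 coefficients; solving the [2/4] Pade equations on them gives f(x) = (5*x**2/12 + 29*x/33 + 3/4)/((x - 5/7)*(x + 1/5)**3), whose expansion matches every shown term.
Denominator factor (x + 1/5)^3: pole of order 3 at -1/5, modulus 1/5.
Denominator factor (x - 5/7): pole of order 1 at 5/7, modulus 5/7.
The radius of convergence is the smallest modulus among the singular points: 1/5.

The radius of convergence is 1/5.


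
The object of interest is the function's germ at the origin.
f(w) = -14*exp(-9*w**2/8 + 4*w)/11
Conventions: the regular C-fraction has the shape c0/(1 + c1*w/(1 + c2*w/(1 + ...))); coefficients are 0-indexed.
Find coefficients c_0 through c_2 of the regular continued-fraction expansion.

Taylor coefficients (expand at 0): a_0 = -14/11, a_1 = -56/11, a_2 = -35/4.
c0 = a_0 = -14/11. Peel one level at a time: if S = 1 + c*w/S' with S'(0) = 1, then c is the w-coefficient of S and S' = c*w/(S - 1).
S_1 = c0/f = 1 + (-4)*w + (73/8)*w^2 + ...; c1 = -4.
S_2 = c1*w/(S_1 - 1) = 1 + (73/32)*w + ...; c2 = 73/32.

The regular C-fraction coefficients are [-14/11, -4, 73/32].


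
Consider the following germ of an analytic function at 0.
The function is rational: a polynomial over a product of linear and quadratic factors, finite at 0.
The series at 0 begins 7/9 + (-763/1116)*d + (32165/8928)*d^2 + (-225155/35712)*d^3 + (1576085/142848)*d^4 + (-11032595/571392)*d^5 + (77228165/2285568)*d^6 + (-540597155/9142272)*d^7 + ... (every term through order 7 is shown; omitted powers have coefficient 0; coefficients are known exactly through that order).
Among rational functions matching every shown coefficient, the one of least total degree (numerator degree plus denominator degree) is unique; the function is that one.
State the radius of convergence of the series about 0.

No rational of total degree below 3 reproduces all 8 coefficients; solving the [2/1] Pade equations on them gives f(d) = (11*d**2/8 + 12*d/31 + 4/9)/(d + 4/7), whose expansion matches every shown term.
Denominator factor (d + 4/7): pole of order 1 at -4/7, modulus 4/7.
The radius of convergence is the smallest modulus among the singular points: 4/7.

The radius of convergence is 4/7.


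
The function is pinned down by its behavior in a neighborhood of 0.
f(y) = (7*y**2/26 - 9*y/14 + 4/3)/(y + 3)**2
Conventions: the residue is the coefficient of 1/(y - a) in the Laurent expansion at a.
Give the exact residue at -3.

At the order-2 pole -3 set g(y) = (y - (-3))^2*f(y) = 7*y**2/26 - 9*y/14 + 4/3.
Order-2 pole: residue = g'(a); g'(-3) = -411/182, so the residue is -411/182.

The residue is -411/182.


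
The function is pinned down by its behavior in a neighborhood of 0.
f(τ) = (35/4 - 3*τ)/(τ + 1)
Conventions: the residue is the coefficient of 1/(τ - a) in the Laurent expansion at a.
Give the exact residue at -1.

At the order-1 pole -1 set g(τ) = (τ - (-1))*f(τ) = 35/4 - 3*τ.
Simple pole: residue = g(a) at a = -1, which is 47/4.

The residue is 47/4.


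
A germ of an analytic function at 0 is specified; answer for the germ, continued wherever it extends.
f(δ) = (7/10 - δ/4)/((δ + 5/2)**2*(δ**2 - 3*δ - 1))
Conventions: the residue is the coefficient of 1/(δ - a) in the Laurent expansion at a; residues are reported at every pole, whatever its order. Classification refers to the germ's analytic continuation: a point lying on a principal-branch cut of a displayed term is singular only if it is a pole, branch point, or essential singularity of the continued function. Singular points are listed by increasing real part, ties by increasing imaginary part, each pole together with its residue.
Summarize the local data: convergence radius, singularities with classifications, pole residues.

Radius of convergence at 0: -3/2 + (1/2)*sqrt(13).
At -5/2: a pole of order 2; residue 593/13005.
At 3/2 - (1/2)*sqrt(13): a pole of order 1; residue -593/26010 - (157/26010)*sqrt(13).
At 3/2 + (1/2)*sqrt(13): a pole of order 1; residue -593/26010 + (157/26010)*sqrt(13).


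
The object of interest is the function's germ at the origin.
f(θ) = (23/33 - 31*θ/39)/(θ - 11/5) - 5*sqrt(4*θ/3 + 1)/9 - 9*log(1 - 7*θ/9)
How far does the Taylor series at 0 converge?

Denominator factor (θ - 11/5): pole of order 1 at 11/5, modulus 11/5.
Branch term (-5/9)*sqrt(1 - θ/(-3/4)): its argument vanishes at θ = -3/4, a square-root branch point, modulus 3/4.
Branch term (-9)*log(1 - θ/(9/7)): its argument vanishes at θ = 9/7, a logarithmic branch point, modulus 9/7.
The radius of convergence is the smallest modulus among the singular points: 3/4.

The radius of convergence is 3/4.


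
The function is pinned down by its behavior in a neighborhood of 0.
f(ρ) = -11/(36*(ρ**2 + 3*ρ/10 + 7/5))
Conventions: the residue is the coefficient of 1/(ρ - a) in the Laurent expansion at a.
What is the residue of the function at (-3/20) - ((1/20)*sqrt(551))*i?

The factor ρ**2 + 3*ρ/10 + 7/5 splits as (ρ - a)(ρ - a') with a = (-3/20) - ((1/20)*sqrt(551))*i, a' = (-3/20) + ((1/20)*sqrt(551))*i. At the order-1 pole a set g(ρ) = (ρ - a)*f(ρ) = [-11/36] / (ρ - a').
Simple pole: residue = g(a) at a = (-3/20) - ((1/20)*sqrt(551))*i, which is -((55/9918)*sqrt(551))*i.

The residue is -((55/9918)*sqrt(551))*i.


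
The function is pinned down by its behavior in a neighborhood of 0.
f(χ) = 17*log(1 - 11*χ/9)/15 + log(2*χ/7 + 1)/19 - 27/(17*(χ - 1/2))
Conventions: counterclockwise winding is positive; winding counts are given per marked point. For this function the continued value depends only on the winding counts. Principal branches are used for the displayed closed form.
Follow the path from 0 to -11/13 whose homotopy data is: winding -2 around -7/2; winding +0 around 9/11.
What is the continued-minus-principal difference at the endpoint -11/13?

The rational part is single-valued and drops out of the difference; each branch term changes only by its own monodromy.
(1/19)*log(1 - χ/(-7/2)): each positive loop around -7/2 adds 2*pi*i to the log, so winding -2 contributes (1/19)*(-2)*2*pi*i = -(4/19)*pi*i.
(17/15)*log(1 - χ/(9/11)): winding 0 around 9/11, so this term returns to its principal value, contribution 0.
Summing the contributions at χ = -11/13 gives -(4/19)*pi*i.

Continued minus principal equals -(4/19)*pi*i.


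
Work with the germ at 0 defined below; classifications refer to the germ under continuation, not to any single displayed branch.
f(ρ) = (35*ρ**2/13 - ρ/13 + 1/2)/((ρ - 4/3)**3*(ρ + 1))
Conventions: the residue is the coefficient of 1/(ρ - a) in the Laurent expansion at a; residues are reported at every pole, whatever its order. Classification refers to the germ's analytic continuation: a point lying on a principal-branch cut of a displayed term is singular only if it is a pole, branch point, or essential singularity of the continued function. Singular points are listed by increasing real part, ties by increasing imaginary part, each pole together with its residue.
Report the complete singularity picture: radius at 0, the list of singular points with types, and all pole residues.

Denominator factor (ρ + 1): pole of order 1 at -1, modulus 1.
Denominator factor (ρ - 4/3)^3: pole of order 3 at 4/3, modulus 4/3.
The radius of convergence is the smallest modulus among the singular points: 1.
At the order-1 pole -1 set g(ρ) = (ρ - (-1))*f(ρ) = (35*ρ**2/13 - ρ/13 + 1/2)/(ρ - 4/3)**3.
Simple pole: residue = g(a) at a = -1, which is -2295/8918.
At the order-3 pole 4/3 set g(ρ) = (ρ - (4/3))^3*f(ρ) = (35*ρ**2/13 - ρ/13 + 1/2)/(ρ + 1).
Order-3 pole: residue = g''(a)/2; g''(4/3) = 2295/4459, so the residue is 2295/8918.
List the singular points by increasing real part (a conjugate pair: the negative imaginary part first).

Radius of convergence at 0: 1.
At -1: a pole of order 1; residue -2295/8918.
At 4/3: a pole of order 3; residue 2295/8918.


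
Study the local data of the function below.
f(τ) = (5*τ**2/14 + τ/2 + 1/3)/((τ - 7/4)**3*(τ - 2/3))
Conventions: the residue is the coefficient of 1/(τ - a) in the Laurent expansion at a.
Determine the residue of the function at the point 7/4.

The residue is 768/1183.

At the order-3 pole 7/4 set g(τ) = (τ - (7/4))^3*f(τ) = (5*τ**2/14 + τ/2 + 1/3)/(τ - 2/3).
Order-3 pole: residue = g''(a)/2; g''(7/4) = 1536/1183, so the residue is 768/1183.


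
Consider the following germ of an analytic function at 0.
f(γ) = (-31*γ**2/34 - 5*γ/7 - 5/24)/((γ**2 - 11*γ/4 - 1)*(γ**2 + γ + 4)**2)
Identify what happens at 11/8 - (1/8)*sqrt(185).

The point is a pole of order 1.

The denominator factor γ**2 - 11*γ/4 - 1 vanishes at 11/8 - (1/8)*sqrt(185) and appears to the power 1; the numerator there equals -7459/1344 + (3067/7616)*sqrt(185), nonzero, and no other factor vanishes.
Hence a pole whose order is the multiplicity, 1.


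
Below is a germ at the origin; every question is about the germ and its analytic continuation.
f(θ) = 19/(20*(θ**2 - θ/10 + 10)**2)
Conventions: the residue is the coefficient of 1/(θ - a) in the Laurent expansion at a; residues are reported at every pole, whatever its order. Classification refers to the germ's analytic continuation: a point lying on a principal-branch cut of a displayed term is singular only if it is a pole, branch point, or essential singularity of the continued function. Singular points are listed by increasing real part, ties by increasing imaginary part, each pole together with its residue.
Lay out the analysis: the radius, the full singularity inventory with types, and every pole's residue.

Radius of convergence at 0: sqrt(10).
At (1/20) - ((1/20)*sqrt(3999))*i: a pole of order 2; residue ((1900/15992001)*sqrt(3999))*i.
At (1/20) + ((1/20)*sqrt(3999))*i: a pole of order 2; residue -((1900/15992001)*sqrt(3999))*i.

Denominator factor (θ**2 - θ/10 + 10)^2: discriminant -3999/100, complex-conjugate roots (1/20) + ((1/20)*sqrt(3999))*i and (1/20) - ((1/20)*sqrt(3999))*i; poles of order 2, moduli sqrt(10) and sqrt(10).
The radius of convergence is the smallest modulus among the singular points: sqrt(10).
The factor θ**2 - θ/10 + 10 splits as (θ - a)(θ - a') with a = (1/20) - ((1/20)*sqrt(3999))*i, a' = (1/20) + ((1/20)*sqrt(3999))*i. At the order-2 pole a set g(θ) = (θ - a)^2*f(θ) = [19/20] / (θ - a')^2.
Order-2 pole: residue = g'(a); g'((1/20) - ((1/20)*sqrt(3999))*i) = ((1900/15992001)*sqrt(3999))*i, so the residue is ((1900/15992001)*sqrt(3999))*i.
The factor θ**2 - θ/10 + 10 splits as (θ - a)(θ - a') with a = (1/20) + ((1/20)*sqrt(3999))*i, a' = (1/20) - ((1/20)*sqrt(3999))*i. At the order-2 pole a set g(θ) = (θ - a)^2*f(θ) = [19/20] / (θ - a')^2.
Order-2 pole: residue = g'(a); g'((1/20) + ((1/20)*sqrt(3999))*i) = -((1900/15992001)*sqrt(3999))*i, so the residue is -((1900/15992001)*sqrt(3999))*i.
List the singular points by increasing real part (a conjugate pair: the negative imaginary part first).


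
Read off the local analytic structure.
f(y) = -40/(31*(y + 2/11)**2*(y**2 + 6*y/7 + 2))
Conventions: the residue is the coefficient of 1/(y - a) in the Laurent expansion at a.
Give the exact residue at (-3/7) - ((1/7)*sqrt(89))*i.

The factor y**2 + 6*y/7 + 2 splits as (y - a)(y - a') with a = (-3/7) - ((1/7)*sqrt(89))*i, a' = (-3/7) + ((1/7)*sqrt(89))*i. At the order-1 pole a set g(y) = (y - a)*f(y) = [-40/(31*(y + 2/11)**2)] / (y - a').
Simple pole: residue = g(a) at a = (-3/7) - ((1/7)*sqrt(89))*i, which is (-354046/3918555) + ((8815576/348751395)*sqrt(89))*i.

The residue is (-354046/3918555) + ((8815576/348751395)*sqrt(89))*i.


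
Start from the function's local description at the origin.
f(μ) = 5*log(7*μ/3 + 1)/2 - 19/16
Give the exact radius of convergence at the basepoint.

The radius of convergence is 3/7.

Branch term (5/2)*log(1 - μ/(-3/7)): its argument vanishes at μ = -3/7, a logarithmic branch point, modulus 3/7.
The radius of convergence is the smallest modulus among the singular points: 3/7.


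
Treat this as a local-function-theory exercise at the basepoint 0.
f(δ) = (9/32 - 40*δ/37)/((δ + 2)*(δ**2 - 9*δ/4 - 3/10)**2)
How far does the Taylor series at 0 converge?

Denominator factor (δ + 2): pole of order 1 at -2, modulus 2.
Denominator factor (δ**2 - 9*δ/4 - 3/10)^2: discriminant 501/80, real irrational roots 9/8 + (1/40)*sqrt(2505) and 9/8 - (1/40)*sqrt(2505); poles of order 2, moduli 9/8 + (1/40)*sqrt(2505) and -9/8 + (1/40)*sqrt(2505).
The radius of convergence is the smallest modulus among the singular points: -9/8 + (1/40)*sqrt(2505).

The radius of convergence is -9/8 + (1/40)*sqrt(2505).


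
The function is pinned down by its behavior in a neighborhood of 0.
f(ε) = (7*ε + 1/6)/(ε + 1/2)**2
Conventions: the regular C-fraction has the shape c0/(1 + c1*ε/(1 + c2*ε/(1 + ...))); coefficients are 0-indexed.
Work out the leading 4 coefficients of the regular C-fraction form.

The regular C-fraction coefficients are [2/3, -38, 800/19, -2/19].

Taylor coefficients (expand at 0): a_0 = 2/3, a_1 = 76/3, a_2 = -104, a_3 = 944/3.
c0 = a_0 = 2/3. Peel one level at a time: if S = 1 + c*ε/S' with S'(0) = 1, then c is the ε-coefficient of S and S' = c*ε/(S - 1).
S_1 = c0/f = 1 + (-38)*ε + (1600)*ε^2 + ...; c1 = -38.
S_2 = c1*ε/(S_1 - 1) = 1 + (800/19)*ε + (1600/361)*ε^2 + ...; c2 = 800/19.
S_3 = c2*ε/(S_2 - 1) = 1 + (-2/19)*ε + ...; c3 = -2/19.


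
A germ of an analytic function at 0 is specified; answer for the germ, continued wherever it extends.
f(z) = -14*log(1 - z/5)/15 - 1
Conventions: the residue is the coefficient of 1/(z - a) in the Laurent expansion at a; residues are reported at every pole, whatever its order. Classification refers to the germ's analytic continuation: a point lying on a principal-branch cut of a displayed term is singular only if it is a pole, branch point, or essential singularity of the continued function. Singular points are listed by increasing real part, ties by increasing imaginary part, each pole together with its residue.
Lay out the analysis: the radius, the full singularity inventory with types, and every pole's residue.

Radius of convergence at 0: 5.
At 5: a logarithmic branch point.

Branch term (-14/15)*log(1 - z/(5)): its argument vanishes at z = 5, a logarithmic branch point, modulus 5.
The radius of convergence is the smallest modulus among the singular points: 5.


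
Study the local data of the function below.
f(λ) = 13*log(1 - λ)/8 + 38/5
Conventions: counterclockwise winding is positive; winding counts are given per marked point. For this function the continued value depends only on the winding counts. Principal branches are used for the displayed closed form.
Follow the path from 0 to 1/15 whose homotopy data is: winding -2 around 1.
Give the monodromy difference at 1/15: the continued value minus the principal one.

The rational part is single-valued and drops out of the difference; each branch term changes only by its own monodromy.
(13/8)*log(1 - λ/(1)): each positive loop around 1 adds 2*pi*i to the log, so winding -2 contributes (13/8)*(-2)*2*pi*i = -(13/2)*pi*i.
Summing the contributions at λ = 1/15 gives -(13/2)*pi*i.

Continued minus principal equals -(13/2)*pi*i.


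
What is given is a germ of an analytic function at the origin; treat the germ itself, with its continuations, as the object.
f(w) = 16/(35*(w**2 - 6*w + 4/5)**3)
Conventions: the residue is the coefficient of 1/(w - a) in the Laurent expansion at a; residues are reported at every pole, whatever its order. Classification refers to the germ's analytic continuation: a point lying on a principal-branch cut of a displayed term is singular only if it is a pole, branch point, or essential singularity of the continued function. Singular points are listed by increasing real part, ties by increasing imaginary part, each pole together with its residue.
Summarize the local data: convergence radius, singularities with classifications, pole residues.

Denominator factor (w**2 - 6*w + 4/5)^3: discriminant 164/5, real irrational roots 3 + (1/5)*sqrt(205) and 3 - (1/5)*sqrt(205); poles of order 3, moduli 3 + (1/5)*sqrt(205) and 3 - (1/5)*sqrt(205).
The radius of convergence is the smallest modulus among the singular points: 3 - (1/5)*sqrt(205).
The factor w**2 - 6*w + 4/5 splits as (w - a)(w - a') with a = 3 - (1/5)*sqrt(205), a' = 3 + (1/5)*sqrt(205). At the order-3 pole a set g(w) = (w - a)^3*f(w) = [16/35] / (w - a')^3.
Order-3 pole: residue = g''(a)/2; g''(3 - (1/5)*sqrt(205)) = -(30/482447)*sqrt(205), so the residue is -(15/482447)*sqrt(205).
The factor w**2 - 6*w + 4/5 splits as (w - a)(w - a') with a = 3 + (1/5)*sqrt(205), a' = 3 - (1/5)*sqrt(205). At the order-3 pole a set g(w) = (w - a)^3*f(w) = [16/35] / (w - a')^3.
Order-3 pole: residue = g''(a)/2; g''(3 + (1/5)*sqrt(205)) = (30/482447)*sqrt(205), so the residue is (15/482447)*sqrt(205).
List the singular points by increasing real part (a conjugate pair: the negative imaginary part first).

Radius of convergence at 0: 3 - (1/5)*sqrt(205).
At 3 - (1/5)*sqrt(205): a pole of order 3; residue -(15/482447)*sqrt(205).
At 3 + (1/5)*sqrt(205): a pole of order 3; residue (15/482447)*sqrt(205).


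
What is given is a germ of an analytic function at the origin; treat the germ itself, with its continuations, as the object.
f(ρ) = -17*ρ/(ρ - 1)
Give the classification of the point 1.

The point is a pole of order 1.

The denominator factor ρ - 1 vanishes at 1 and appears to the power 1; the numerator there equals -17, nonzero, and no other factor vanishes.
Hence a pole whose order is the multiplicity, 1.


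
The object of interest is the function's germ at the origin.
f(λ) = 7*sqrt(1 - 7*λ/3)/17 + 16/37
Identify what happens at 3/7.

The point is an algebraic (square-root) branch point.

The term (7/17)*sqrt(1 - λ/(3/7)) has argument 1 - 3/7/(3/7) = 0 at 3/7: a square-root (algebraic, two-sheeted) branch point; the remaining terms are analytic or single-valued there.


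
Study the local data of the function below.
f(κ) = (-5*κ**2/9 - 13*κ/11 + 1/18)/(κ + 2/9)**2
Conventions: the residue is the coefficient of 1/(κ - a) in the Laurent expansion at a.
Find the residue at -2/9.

At the order-2 pole -2/9 set g(κ) = (κ - (-2/9))^2*f(κ) = -5*κ**2/9 - 13*κ/11 + 1/18.
Order-2 pole: residue = g'(a); g'(-2/9) = -833/891, so the residue is -833/891.

The residue is -833/891.


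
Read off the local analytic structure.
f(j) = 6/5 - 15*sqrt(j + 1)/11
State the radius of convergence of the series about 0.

The radius of convergence is 1.

Branch term (-15/11)*sqrt(1 - j/(-1)): its argument vanishes at j = -1, a square-root branch point, modulus 1.
The radius of convergence is the smallest modulus among the singular points: 1.


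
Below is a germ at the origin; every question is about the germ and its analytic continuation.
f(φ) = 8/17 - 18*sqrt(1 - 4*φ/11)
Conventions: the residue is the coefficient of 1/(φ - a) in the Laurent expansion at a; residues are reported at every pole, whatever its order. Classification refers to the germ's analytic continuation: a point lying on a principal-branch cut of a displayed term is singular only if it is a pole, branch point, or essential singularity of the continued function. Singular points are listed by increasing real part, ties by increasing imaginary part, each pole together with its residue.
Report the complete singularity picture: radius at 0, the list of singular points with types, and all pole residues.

Radius of convergence at 0: 11/4.
At 11/4: an algebraic (square-root) branch point.

Branch term (-18)*sqrt(1 - φ/(11/4)): its argument vanishes at φ = 11/4, a square-root branch point, modulus 11/4.
The radius of convergence is the smallest modulus among the singular points: 11/4.


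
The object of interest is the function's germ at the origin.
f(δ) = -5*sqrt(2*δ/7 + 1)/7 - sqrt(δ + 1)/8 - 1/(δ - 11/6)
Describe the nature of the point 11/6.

The denominator factor δ - 11/6 vanishes at 11/6 and appears to the power 1; the numerator there equals -1, nonzero, and no other factor vanishes.
The branch terms are analytic at this point.
Hence a pole whose order is the multiplicity, 1.

The point is a pole of order 1.


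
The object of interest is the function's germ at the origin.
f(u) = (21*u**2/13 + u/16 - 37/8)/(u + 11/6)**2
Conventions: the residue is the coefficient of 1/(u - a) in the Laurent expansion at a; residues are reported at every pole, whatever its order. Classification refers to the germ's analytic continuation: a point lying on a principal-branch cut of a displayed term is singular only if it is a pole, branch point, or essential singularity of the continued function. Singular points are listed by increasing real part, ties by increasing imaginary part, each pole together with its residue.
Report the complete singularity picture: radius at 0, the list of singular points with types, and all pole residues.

Radius of convergence at 0: 11/6.
At -11/6: a pole of order 2; residue -1219/208.

Denominator factor (u + 11/6)^2: pole of order 2 at -11/6, modulus 11/6.
The radius of convergence is the smallest modulus among the singular points: 11/6.
At the order-2 pole -11/6 set g(u) = (u - (-11/6))^2*f(u) = 21*u**2/13 + u/16 - 37/8.
Order-2 pole: residue = g'(a); g'(-11/6) = -1219/208, so the residue is -1219/208.


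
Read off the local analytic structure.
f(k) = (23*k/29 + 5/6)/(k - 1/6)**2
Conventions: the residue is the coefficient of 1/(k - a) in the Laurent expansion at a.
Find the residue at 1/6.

At the order-2 pole 1/6 set g(k) = (k - (1/6))^2*f(k) = 23*k/29 + 5/6.
Order-2 pole: residue = g'(a); g'(1/6) = 23/29, so the residue is 23/29.

The residue is 23/29.


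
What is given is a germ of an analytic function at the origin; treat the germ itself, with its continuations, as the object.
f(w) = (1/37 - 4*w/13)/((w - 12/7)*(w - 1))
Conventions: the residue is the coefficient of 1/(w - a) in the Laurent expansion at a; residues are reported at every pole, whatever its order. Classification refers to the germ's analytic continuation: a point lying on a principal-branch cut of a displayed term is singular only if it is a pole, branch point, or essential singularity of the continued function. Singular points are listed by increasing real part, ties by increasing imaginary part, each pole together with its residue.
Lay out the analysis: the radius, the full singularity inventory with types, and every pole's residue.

Denominator factor (w - 1): pole of order 1 at 1, modulus 1.
Denominator factor (w - 12/7): pole of order 1 at 12/7, modulus 12/7.
The radius of convergence is the smallest modulus among the singular points: 1.
At the order-1 pole 1 set g(w) = (w - (1))*f(w) = (1/37 - 4*w/13)/(w - 12/7).
Simple pole: residue = g(a) at a = 1, which is 189/481.
At the order-1 pole 12/7 set g(w) = (w - (12/7))*f(w) = (1/37 - 4*w/13)/(w - 1).
Simple pole: residue = g(a) at a = 12/7, which is -337/481.
List the singular points by increasing real part (a conjugate pair: the negative imaginary part first).

Radius of convergence at 0: 1.
At 1: a pole of order 1; residue 189/481.
At 12/7: a pole of order 1; residue -337/481.


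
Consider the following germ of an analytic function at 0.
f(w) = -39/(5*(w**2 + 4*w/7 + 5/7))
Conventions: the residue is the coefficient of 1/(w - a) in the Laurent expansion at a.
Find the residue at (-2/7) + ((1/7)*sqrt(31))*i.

The factor w**2 + 4*w/7 + 5/7 splits as (w - a)(w - a') with a = (-2/7) + ((1/7)*sqrt(31))*i, a' = (-2/7) - ((1/7)*sqrt(31))*i. At the order-1 pole a set g(w) = (w - a)*f(w) = [-39/5] / (w - a').
Simple pole: residue = g(a) at a = (-2/7) + ((1/7)*sqrt(31))*i, which is ((273/310)*sqrt(31))*i.

The residue is ((273/310)*sqrt(31))*i.


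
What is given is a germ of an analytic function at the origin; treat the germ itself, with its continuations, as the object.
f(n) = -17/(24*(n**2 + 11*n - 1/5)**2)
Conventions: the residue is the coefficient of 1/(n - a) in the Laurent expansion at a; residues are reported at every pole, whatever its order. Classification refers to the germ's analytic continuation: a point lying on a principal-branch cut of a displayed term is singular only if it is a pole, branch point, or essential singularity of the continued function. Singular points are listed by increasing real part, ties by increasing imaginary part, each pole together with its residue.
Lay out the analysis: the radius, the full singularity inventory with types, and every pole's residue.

Denominator factor (n**2 + 11*n - 1/5)^2: discriminant 609/5, real irrational roots -11/2 + (1/10)*sqrt(3045) and -11/2 - (1/10)*sqrt(3045); poles of order 2, moduli -11/2 + (1/10)*sqrt(3045) and 11/2 + (1/10)*sqrt(3045).
The radius of convergence is the smallest modulus among the singular points: -11/2 + (1/10)*sqrt(3045).
The factor n**2 + 11*n - 1/5 splits as (n - a)(n - a') with a = -11/2 - (1/10)*sqrt(3045), a' = -11/2 + (1/10)*sqrt(3045). At the order-2 pole a set g(n) = (n - a)^2*f(n) = [-17/24] / (n - a')^2.
Order-2 pole: residue = g'(a); g'(-11/2 - (1/10)*sqrt(3045)) = -(85/4450572)*sqrt(3045), so the residue is -(85/4450572)*sqrt(3045).
The factor n**2 + 11*n - 1/5 splits as (n - a)(n - a') with a = -11/2 + (1/10)*sqrt(3045), a' = -11/2 - (1/10)*sqrt(3045). At the order-2 pole a set g(n) = (n - a)^2*f(n) = [-17/24] / (n - a')^2.
Order-2 pole: residue = g'(a); g'(-11/2 + (1/10)*sqrt(3045)) = (85/4450572)*sqrt(3045), so the residue is (85/4450572)*sqrt(3045).
List the singular points by increasing real part (a conjugate pair: the negative imaginary part first).

Radius of convergence at 0: -11/2 + (1/10)*sqrt(3045).
At -11/2 - (1/10)*sqrt(3045): a pole of order 2; residue -(85/4450572)*sqrt(3045).
At -11/2 + (1/10)*sqrt(3045): a pole of order 2; residue (85/4450572)*sqrt(3045).
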